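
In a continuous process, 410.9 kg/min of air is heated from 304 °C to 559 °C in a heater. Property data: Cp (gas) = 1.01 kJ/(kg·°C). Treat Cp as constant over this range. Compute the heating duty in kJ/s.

Q = 1760 kJ/s

Q = ṁ·Cp·ΔT = 410.9 × 1.01 × (559 − 304) = 105830 kJ/min
Converting: 105830 / 60 s = 1763.8 kW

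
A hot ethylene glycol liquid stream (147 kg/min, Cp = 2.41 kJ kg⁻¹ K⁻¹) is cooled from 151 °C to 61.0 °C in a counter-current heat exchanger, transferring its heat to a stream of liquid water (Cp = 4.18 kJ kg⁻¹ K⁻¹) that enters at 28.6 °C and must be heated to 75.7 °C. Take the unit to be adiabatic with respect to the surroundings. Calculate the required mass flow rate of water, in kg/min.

ṁ_c = 162 kg/min

Heat released by hot stream: Q = 147 × 2.41 × (151 − 61.0) = 31884 kJ/min
Energy balance on cold side (adiabatic exchanger): Q = ṁ_c·Cp_c·(T_c,out − T_c,in)
ṁ_c = 31884 / [4.18 × (75.7 − 28.6)] = 161.95 kg/min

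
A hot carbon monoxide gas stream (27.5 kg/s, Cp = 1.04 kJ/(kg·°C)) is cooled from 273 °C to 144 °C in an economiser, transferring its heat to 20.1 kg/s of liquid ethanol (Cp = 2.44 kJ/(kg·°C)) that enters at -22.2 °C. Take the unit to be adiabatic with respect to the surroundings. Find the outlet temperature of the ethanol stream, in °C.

T_c,out = 53.0 °C

Heat released by hot stream: Q = 27.5 × 1.04 × (273 − 144) = 3689.4 kJ/s
Energy balance on cold side (adiabatic exchanger): Q = ṁ_c·Cp_c·(T_c,out − T_c,in)
T_c,out = -22.2 + 3689.4/(20.1 × 2.44) = 53.026 °C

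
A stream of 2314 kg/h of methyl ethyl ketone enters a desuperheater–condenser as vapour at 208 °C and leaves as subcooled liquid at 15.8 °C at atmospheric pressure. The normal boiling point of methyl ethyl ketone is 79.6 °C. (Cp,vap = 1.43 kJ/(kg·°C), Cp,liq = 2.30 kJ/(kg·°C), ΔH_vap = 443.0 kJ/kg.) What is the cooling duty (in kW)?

vapour 208→79.6 °C: -183.61 kJ/kg
condensation at 79.6 °C: -443 kJ/kg
liquid 79.6→15.8 °C: -146.74 kJ/kg
Δh = -183.61 + -443 + -146.74 = -773.35 kJ/kg
Q = ṁ·Δh = 2314 kg/h × -773.35 kJ/kg = -1.7895e+06 kJ/h
|Q| = 497.09 kW

Q_c = 497 kW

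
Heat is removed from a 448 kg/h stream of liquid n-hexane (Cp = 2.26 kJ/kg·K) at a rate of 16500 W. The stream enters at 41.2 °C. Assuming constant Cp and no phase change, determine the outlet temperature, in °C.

Q = 16500 W = 59400 kJ/h
ΔT = Q/(ṁ·Cp) = 59400/(448×2.26) = 58.668 K
T_out = 41.2 − 58.668 = -17.468 °C

T_out = -17.5 °C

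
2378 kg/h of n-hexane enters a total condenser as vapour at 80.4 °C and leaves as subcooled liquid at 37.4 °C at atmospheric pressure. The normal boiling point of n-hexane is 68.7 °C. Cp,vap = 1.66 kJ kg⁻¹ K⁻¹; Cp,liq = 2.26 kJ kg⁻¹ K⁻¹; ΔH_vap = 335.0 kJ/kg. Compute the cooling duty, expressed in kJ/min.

Q_c = 16900 kJ/min

vapour 80.4→68.7 °C: -19.422 kJ/kg
condensation at 68.7 °C: -335 kJ/kg
liquid 68.7→37.4 °C: -70.738 kJ/kg
Δh = -19.422 + -335 + -70.738 = -425.16 kJ/kg
Q = ṁ·Δh = 2378 kg/h × -425.16 kJ/kg = -1.011e+06 kJ/h
|Q| = 280.84 kW = 16851 kJ/min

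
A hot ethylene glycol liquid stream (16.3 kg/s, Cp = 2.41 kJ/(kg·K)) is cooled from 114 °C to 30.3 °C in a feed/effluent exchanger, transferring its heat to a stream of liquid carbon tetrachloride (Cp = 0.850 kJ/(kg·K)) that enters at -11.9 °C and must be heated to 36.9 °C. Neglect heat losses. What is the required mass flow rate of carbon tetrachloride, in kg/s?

ṁ_c = 79.3 kg/s

Heat released by hot stream: Q = 16.3 × 2.41 × (114 − 30.3) = 3288 kJ/s
Energy balance on cold side (adiabatic exchanger): Q = ṁ_c·Cp_c·(T_c,out − T_c,in)
ṁ_c = 3288 / [0.850 × (36.9 − -11.9)] = 79.267 kg/s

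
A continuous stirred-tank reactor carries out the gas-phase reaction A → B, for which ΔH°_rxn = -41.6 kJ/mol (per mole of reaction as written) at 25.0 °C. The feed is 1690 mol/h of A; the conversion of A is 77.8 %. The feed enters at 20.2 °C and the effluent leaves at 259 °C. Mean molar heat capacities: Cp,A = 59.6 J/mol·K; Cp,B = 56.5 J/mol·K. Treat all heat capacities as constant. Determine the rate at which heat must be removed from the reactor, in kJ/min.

Extent of reaction ξ = 0.778 × 1690 = 1314.8 mol/h
Reaction term: ξ·ΔH°_rxn = 1314.8 × -41.6 = -54697 kJ/h
Sensible, feed 20.2→25 °C: 483.48 kJ/h
Outlet flows (mol/h): A 375.18, B 1314.8
Sensible, products 25→259 °C: 22616 kJ/h
Q = ΔH = -31597 kJ/h = -8.7771 kW
Heat removed = 526.62 kJ/min

Q_out = 527 kJ/min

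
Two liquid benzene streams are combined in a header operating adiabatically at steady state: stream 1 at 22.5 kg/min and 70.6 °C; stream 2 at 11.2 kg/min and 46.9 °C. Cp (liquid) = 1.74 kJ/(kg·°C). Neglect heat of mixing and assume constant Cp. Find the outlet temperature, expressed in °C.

Adiabatic, steady state ⇒ Σ ṁᵢCp,ᵢ(T_out − Tᵢ) = 0
Σ ṁᵢCp,ᵢTᵢ = 22.5×1.74×70.6 + 11.2×1.74×46.9 = 3678
Σ ṁᵢCp,ᵢ = 22.5×1.74 + 11.2×1.74 = 58.638
T_out = 3678 / 58.638 = 62.723 °C

T_out = 62.7 °C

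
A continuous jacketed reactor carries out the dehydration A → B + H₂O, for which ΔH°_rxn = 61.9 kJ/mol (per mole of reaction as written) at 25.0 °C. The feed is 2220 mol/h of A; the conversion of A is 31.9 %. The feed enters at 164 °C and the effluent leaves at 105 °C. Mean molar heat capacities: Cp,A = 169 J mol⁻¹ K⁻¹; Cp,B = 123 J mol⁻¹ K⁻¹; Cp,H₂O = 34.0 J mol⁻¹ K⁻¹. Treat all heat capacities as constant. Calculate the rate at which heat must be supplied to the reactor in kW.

Q_in = 5.84 kW

Extent of reaction ξ = 0.319 × 2220 = 708.18 mol/h
Reaction term: ξ·ΔH°_rxn = 708.18 × 61.9 = 43836 kJ/h
Sensible, feed 164→25 °C: -52150 kJ/h
Outlet flows (mol/h): A 1511.8, B 708.18, H₂O 708.18
Sensible, products 25→105 °C: 29335 kJ/h
Q = ΔH = 21021 kJ/h = 5.8391 kW
Heat supplied = 5.8391 kW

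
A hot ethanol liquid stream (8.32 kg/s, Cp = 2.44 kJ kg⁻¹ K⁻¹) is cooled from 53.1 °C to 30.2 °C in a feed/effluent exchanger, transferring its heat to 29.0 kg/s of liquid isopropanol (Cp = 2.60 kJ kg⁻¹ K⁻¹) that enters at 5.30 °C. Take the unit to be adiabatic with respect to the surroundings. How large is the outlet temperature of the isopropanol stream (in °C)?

Heat released by hot stream: Q = 8.32 × 2.44 × (53.1 − 30.2) = 464.89 kJ/s
Energy balance on cold side (adiabatic exchanger): Q = ṁ_c·Cp_c·(T_c,out − T_c,in)
T_c,out = 5.30 + 464.89/(29.0 × 2.60) = 11.466 °C

T_c,out = 11.5 °C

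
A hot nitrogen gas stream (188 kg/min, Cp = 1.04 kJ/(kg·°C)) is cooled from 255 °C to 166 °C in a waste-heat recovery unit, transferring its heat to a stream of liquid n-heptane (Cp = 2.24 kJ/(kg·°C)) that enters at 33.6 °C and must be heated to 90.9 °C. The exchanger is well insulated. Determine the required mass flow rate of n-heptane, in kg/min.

ṁ_c = 136 kg/min

Heat released by hot stream: Q = 188 × 1.04 × (255 − 166) = 17401 kJ/min
Energy balance on cold side (adiabatic exchanger): Q = ṁ_c·Cp_c·(T_c,out − T_c,in)
ṁ_c = 17401 / [2.24 × (90.9 − 33.6)] = 135.57 kg/min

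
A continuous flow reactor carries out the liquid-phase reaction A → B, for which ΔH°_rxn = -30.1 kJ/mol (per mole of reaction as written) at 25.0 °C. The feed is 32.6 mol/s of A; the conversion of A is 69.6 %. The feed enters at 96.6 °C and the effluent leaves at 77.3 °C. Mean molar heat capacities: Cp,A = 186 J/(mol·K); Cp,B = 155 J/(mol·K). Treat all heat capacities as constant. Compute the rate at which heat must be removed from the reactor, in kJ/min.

Extent of reaction ξ = 0.696 × 32.6 = 22.69 mol/s
Reaction term: ξ·ΔH°_rxn = 22.69 × -30.1 = -682.96 kJ/s
Sensible, feed 96.6→25 °C: -434.15 kJ/s
Outlet flows (mol/s): A 9.9104, B 22.69
Sensible, products 25→77.3 °C: 280.34 kJ/s
Q = ΔH = -836.77 kJ/s = -836.77 kW
Heat removed = 50206 kJ/min

Q_out = 50200 kJ/min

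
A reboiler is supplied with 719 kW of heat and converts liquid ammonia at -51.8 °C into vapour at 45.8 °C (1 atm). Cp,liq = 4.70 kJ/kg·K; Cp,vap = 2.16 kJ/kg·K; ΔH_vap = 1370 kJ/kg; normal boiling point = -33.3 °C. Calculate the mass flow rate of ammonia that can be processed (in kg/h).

ṁ = 1590 kg/h

Δh = 4.70×(-33.3−-51.8) + 1370 + 2.16×(45.8−-33.3) = 1627.8 kJ/kg
Q = 719 kW = 719 kJ/s = 2.5884e+06 kJ/h
ṁ = Q/Δh = 2.5884e+06 / 1627.8 = 1590.1 kg/h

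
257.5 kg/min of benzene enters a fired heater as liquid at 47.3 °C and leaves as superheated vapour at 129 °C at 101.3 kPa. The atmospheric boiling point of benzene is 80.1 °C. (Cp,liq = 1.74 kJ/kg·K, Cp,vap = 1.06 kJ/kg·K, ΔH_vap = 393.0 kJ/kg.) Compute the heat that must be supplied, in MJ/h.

Q = 7750 MJ/h

liquid 47.3→80.1 °C: 57.072 kJ/kg
vaporisation at 80.1 °C: 393 kJ/kg
vapour 80.1→129 °C: 51.834 kJ/kg
Δh = 57.072 + 393 + 51.834 = 501.91 kJ/kg
Q = ṁ·Δh = 257.5 kg/min × 501.91 kJ/kg = 129240 kJ/min
|Q| = 2154 kW = 7754.4 MJ/h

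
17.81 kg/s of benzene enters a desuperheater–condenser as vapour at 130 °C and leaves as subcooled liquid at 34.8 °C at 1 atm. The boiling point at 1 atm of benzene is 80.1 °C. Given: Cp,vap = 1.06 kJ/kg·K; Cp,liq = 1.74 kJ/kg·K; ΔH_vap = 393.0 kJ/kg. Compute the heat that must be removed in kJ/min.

vapour 130→80.1 °C: -52.894 kJ/kg
condensation at 80.1 °C: -393 kJ/kg
liquid 80.1→34.8 °C: -78.822 kJ/kg
Δh = -52.894 + -393 + -78.822 = -524.72 kJ/kg
Q = ṁ·Δh = 17.81 kg/s × -524.72 kJ/kg = -9345.2 kJ/s
|Q| = 9345.2 kW = 560710 kJ/min

Q_c = 561000 kJ/min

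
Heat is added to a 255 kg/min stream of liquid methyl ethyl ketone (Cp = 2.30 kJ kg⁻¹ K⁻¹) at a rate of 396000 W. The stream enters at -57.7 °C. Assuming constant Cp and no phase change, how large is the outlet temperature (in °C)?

Q = 396000 W = 23760 kJ/min
ΔT = Q/(ṁ·Cp) = 23760/(255×2.30) = 40.512 K
T_out = -57.7 + 40.512 = -17.188 °C

T_out = -17.2 °C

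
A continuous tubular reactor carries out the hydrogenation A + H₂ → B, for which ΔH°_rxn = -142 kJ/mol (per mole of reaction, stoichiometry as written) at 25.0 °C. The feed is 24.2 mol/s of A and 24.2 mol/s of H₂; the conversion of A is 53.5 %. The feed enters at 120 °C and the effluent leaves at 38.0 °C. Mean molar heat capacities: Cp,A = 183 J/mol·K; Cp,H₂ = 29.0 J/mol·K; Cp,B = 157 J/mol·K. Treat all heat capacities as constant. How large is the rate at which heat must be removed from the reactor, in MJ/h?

Extent of reaction ξ = 0.535 × 24.2 = 12.947 mol/s
Reaction term: ξ·ΔH°_rxn = 12.947 × -142 = -1838.5 kJ/s
Sensible, feed 120→25 °C: -487.39 kJ/s
Outlet flows (mol/s): A 11.253, H₂ 11.253, B 12.947
Sensible, products 25→38.0 °C: 57.438 kJ/s
Q = ΔH = -2268.4 kJ/s = -2268.4 kW
Heat removed = 8166.3 MJ/h

Q_out = 8170 MJ/h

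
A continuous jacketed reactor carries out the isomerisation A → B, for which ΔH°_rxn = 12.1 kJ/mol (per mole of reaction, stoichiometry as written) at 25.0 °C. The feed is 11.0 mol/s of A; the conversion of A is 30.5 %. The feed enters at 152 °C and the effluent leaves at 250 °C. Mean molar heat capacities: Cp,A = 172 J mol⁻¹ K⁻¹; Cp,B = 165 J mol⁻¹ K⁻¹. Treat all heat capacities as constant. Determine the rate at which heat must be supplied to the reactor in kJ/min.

Extent of reaction ξ = 0.305 × 11.0 = 3.355 mol/s
Reaction term: ξ·ΔH°_rxn = 3.355 × 12.1 = 40.596 kJ/s
Sensible, feed 152→25 °C: -240.28 kJ/s
Outlet flows (mol/s): A 7.645, B 3.355
Sensible, products 25→250 °C: 420.42 kJ/s
Q = ΔH = 220.73 kJ/s = 220.73 kW
Heat supplied = 13244 kJ/min

Q_in = 13200 kJ/min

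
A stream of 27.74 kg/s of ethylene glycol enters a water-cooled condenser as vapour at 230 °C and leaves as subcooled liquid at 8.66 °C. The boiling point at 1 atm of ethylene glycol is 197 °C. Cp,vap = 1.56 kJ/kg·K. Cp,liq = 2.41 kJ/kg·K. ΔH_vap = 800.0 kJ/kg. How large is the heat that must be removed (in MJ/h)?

Q_c = 130000 MJ/h

vapour 230→197 °C: -51.48 kJ/kg
condensation at 197 °C: -800 kJ/kg
liquid 197→8.66 °C: -453.9 kJ/kg
Δh = -51.48 + -800 + -453.9 = -1305.4 kJ/kg
Q = ṁ·Δh = 27.74 kg/s × -1305.4 kJ/kg = -36211 kJ/s
|Q| = 36211 kW = 130360 MJ/h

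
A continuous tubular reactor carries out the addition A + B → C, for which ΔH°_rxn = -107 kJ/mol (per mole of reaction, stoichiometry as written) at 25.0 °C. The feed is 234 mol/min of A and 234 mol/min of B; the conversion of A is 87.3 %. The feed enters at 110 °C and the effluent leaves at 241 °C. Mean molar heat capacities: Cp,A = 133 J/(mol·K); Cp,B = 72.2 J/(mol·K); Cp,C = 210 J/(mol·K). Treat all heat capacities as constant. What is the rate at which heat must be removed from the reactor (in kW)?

Extent of reaction ξ = 0.873 × 234 = 204.28 mol/min
Reaction term: ξ·ΔH°_rxn = 204.28 × -107 = -21858 kJ/min
Sensible, feed 110→25 °C: -4081.4 kJ/min
Outlet flows (mol/min): A 29.718, B 29.718, C 204.28
Sensible, products 25→241 °C: 10583 kJ/min
Q = ΔH = -15356 kJ/min = -255.94 kW
Heat removed = 255.94 kW

Q_out = 256 kW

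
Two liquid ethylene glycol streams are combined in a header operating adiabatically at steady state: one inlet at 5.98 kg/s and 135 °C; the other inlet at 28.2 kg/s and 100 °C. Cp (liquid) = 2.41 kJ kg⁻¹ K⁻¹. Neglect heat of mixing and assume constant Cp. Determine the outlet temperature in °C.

Adiabatic, steady state ⇒ Σ ṁᵢCp,ᵢ(T_out − Tᵢ) = 0
Σ ṁᵢCp,ᵢTᵢ = 5.98×2.41×135 + 28.2×2.41×100 = 8741.8
Σ ṁᵢCp,ᵢ = 5.98×2.41 + 28.2×2.41 = 82.374
T_out = 8741.8 / 82.374 = 106.12 °C

T_out = 106 °C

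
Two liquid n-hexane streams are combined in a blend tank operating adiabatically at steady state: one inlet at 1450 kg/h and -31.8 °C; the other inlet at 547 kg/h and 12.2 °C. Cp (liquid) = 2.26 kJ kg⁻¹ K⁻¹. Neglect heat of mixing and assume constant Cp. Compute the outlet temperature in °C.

No heat crosses the boundary, so H_out = H_in.
T_out = Σ ṁᵢCp,ᵢTᵢ / Σ ṁᵢCp,ᵢ
      = -89127 / 4513.2 = -19.748 °C

T_out = -19.7 °C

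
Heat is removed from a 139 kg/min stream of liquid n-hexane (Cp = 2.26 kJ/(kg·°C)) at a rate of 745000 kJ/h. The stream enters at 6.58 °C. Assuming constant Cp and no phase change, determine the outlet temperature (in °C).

Q = 745000 kJ/h = 12417 kJ/min
ΔT = Q/(ṁ·Cp) = 12417/(139×2.26) = 39.526 K
T_out = 6.58 − 39.526 = -32.946 °C

T_out = -32.9 °C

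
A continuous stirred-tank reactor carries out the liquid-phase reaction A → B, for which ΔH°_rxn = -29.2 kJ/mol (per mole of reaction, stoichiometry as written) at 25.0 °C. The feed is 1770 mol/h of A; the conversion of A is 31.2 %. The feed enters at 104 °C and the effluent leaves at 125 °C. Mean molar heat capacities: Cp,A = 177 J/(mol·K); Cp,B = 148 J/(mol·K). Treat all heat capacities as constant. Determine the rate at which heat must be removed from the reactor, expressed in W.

Q_out = 3100 W

Extent of reaction ξ = 0.312 × 1770 = 552.24 mol/h
Reaction term: ξ·ΔH°_rxn = 552.24 × -29.2 = -16125 kJ/h
Sensible, feed 104→25 °C: -24750 kJ/h
Outlet flows (mol/h): A 1217.8, B 552.24
Sensible, products 25→125 °C: 29728 kJ/h
Q = ΔH = -11148 kJ/h = -3.0966 kW
Heat removed = 3096.6 W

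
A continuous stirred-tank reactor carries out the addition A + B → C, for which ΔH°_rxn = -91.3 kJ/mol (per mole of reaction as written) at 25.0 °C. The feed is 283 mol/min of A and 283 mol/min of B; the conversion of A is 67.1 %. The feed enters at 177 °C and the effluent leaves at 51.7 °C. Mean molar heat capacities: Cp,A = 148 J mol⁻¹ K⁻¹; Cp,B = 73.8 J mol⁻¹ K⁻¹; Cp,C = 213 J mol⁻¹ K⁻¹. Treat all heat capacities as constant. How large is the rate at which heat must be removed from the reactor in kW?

Q_out = 421 kW

Extent of reaction ξ = 0.671 × 283 = 189.89 mol/min
Reaction term: ξ·ΔH°_rxn = 189.89 × -91.3 = -17337 kJ/min
Sensible, feed 177→25 °C: -9540.9 kJ/min
Outlet flows (mol/min): A 93.107, B 93.107, C 189.89
Sensible, products 25→51.7 °C: 1631.3 kJ/min
Q = ΔH = -25247 kJ/min = -420.78 kW
Heat removed = 420.78 kW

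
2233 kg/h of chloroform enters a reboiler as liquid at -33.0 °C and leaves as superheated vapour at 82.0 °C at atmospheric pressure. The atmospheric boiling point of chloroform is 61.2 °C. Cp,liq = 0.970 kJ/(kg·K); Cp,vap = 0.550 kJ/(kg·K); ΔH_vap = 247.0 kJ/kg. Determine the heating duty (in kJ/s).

Q = 217 kJ/s

liquid -33.0→61.2 °C: 91.374 kJ/kg
vaporisation at 61.2 °C: 247 kJ/kg
vapour 61.2→82.0 °C: 11.44 kJ/kg
Δh = 91.374 + 247 + 11.44 = 349.81 kJ/kg
Q = ṁ·Δh = 2233 kg/h × 349.81 kJ/kg = 781130 kJ/h
|Q| = 216.98 kW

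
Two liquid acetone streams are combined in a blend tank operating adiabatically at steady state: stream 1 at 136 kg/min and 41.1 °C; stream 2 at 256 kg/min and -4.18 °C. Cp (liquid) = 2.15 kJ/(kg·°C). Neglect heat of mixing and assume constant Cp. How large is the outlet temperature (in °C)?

Energy balance with Q = 0: Σ ṁᵢCp,ᵢ(T_out − Tᵢ) = 0
Σ ṁᵢCp,ᵢTᵢ = 136×2.15×41.1 + 256×2.15×-4.18 = 9717
Σ ṁᵢCp,ᵢ = 136×2.15 + 256×2.15 = 842.8
T_out = 9717 / 842.8 = 11.529 °C

T_out = 11.5 °C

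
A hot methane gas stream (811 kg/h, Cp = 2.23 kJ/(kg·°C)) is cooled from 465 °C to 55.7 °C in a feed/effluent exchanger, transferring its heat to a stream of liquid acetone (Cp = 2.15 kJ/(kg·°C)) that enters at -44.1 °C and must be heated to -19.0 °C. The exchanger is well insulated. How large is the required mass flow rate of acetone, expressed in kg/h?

Heat released by hot stream: Q = 811 × 2.23 × (465 − 55.7) = 740230 kJ/h
Energy balance on cold side (adiabatic exchanger): Q = ṁ_c·Cp_c·(T_c,out − T_c,in)
ṁ_c = 740230 / [2.15 × (-19.0 − -44.1)] = 13717 kg/h

ṁ_c = 13700 kg/h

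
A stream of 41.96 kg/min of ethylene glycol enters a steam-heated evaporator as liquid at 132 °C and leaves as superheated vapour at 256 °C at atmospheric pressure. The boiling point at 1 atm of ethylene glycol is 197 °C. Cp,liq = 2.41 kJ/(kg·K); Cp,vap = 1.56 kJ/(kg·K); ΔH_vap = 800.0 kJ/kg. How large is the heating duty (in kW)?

liquid 132→197 °C: 156.65 kJ/kg
vaporisation at 197 °C: 800 kJ/kg
vapour 197→256 °C: 92.04 kJ/kg
Δh = 156.65 + 800 + 92.04 = 1048.7 kJ/kg
Q = ṁ·Δh = 41.96 kg/min × 1048.7 kJ/kg = 44003 kJ/min
|Q| = 733.38 kW

Q = 733 kW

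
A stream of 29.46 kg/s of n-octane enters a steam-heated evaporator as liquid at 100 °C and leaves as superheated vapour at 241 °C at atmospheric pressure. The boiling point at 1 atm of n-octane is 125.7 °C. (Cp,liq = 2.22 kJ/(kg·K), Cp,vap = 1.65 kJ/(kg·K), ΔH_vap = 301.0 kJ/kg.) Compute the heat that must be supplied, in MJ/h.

Q = 58200 MJ/h

liquid 100→125.7 °C: 57.054 kJ/kg
vaporisation at 125.7 °C: 301 kJ/kg
vapour 125.7→241 °C: 190.24 kJ/kg
Δh = 57.054 + 301 + 190.24 = 548.3 kJ/kg
Q = ṁ·Δh = 29.46 kg/s × 548.3 kJ/kg = 16153 kJ/s
|Q| = 16153 kW = 58150 MJ/h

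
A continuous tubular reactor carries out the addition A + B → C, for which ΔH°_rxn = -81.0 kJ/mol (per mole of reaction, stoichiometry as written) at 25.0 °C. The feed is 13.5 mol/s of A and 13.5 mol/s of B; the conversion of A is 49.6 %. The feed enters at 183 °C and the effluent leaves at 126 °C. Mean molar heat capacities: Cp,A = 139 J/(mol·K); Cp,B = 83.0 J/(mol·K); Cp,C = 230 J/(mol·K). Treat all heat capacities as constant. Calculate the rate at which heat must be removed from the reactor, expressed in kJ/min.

Q_out = 42500 kJ/min

Extent of reaction ξ = 0.496 × 13.5 = 6.696 mol/s
Reaction term: ξ·ΔH°_rxn = 6.696 × -81.0 = -542.38 kJ/s
Sensible, feed 183→25 °C: -473.53 kJ/s
Outlet flows (mol/s): A 6.804, B 6.804, C 6.696
Sensible, products 25→126 °C: 308.11 kJ/s
Q = ΔH = -707.79 kJ/s = -707.79 kW
Heat removed = 42468 kJ/min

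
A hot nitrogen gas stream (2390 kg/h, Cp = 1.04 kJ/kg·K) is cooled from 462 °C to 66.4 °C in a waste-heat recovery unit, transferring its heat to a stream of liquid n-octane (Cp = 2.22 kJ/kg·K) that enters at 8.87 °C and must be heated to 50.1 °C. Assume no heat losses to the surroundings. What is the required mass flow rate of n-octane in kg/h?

Heat released by hot stream: Q = 2390 × 1.04 × (462 − 66.4) = 983300 kJ/h
Energy balance on cold side (adiabatic exchanger): Q = ṁ_c·Cp_c·(T_c,out − T_c,in)
ṁ_c = 983300 / [2.22 × (50.1 − 8.87)] = 10743 kg/h

ṁ_c = 10700 kg/h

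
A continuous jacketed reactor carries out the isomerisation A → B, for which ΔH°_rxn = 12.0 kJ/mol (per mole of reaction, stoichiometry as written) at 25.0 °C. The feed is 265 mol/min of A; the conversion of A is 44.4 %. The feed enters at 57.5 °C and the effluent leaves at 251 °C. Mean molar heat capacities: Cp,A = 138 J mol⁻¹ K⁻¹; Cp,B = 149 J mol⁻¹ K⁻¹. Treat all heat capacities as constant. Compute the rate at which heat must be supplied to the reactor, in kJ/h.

Extent of reaction ξ = 0.444 × 265 = 117.66 mol/min
Reaction term: ξ·ΔH°_rxn = 117.66 × 12.0 = 1411.9 kJ/min
Sensible, feed 57.5→25 °C: -1188.5 kJ/min
Outlet flows (mol/min): A 147.34, B 117.66
Sensible, products 25→251 °C: 8557.3 kJ/min
Q = ΔH = 8780.7 kJ/min = 146.35 kW
Heat supplied = 526840 kJ/h

Q_in = 527000 kJ/h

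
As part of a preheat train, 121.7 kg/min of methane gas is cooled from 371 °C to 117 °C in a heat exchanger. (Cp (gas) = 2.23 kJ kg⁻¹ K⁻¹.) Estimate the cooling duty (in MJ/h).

Q_c = 4140 MJ/h

Q = ṁ·Cp·ΔT = 121.7 × 2.23 × (117 − 371) = -68933 kJ/min
Converting: 68933 / 60 s = 1148.9 kW
Cooling duty = 4136 MJ/h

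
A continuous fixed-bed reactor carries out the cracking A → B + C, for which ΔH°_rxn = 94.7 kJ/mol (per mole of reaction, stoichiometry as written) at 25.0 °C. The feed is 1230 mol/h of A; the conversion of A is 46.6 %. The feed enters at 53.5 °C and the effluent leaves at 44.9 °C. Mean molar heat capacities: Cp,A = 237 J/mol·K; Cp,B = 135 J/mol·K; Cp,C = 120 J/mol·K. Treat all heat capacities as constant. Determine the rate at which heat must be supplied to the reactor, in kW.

Q_in = 14.4 kW

Extent of reaction ξ = 0.466 × 1230 = 573.18 mol/h
Reaction term: ξ·ΔH°_rxn = 573.18 × 94.7 = 54280 kJ/h
Sensible, feed 53.5→25 °C: -8308 kJ/h
Outlet flows (mol/h): A 656.82, B 573.18, C 573.18
Sensible, products 25→44.9 °C: 6006.4 kJ/h
Q = ΔH = 51978 kJ/h = 14.438 kW
Heat supplied = 14.438 kW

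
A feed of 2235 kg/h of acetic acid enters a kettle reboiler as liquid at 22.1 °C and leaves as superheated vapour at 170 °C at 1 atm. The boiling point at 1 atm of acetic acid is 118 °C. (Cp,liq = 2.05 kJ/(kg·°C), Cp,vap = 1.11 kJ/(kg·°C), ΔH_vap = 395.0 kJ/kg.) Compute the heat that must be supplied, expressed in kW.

liquid 22.1→118 °C: 196.59 kJ/kg
vaporisation at 118 °C: 395 kJ/kg
vapour 118→170 °C: 57.72 kJ/kg
Δh = 196.59 + 395 + 57.72 = 649.32 kJ/kg
Q = ṁ·Δh = 2235 kg/h × 649.32 kJ/kg = 1.4512e+06 kJ/h
|Q| = 403.12 kW

Q = 403 kW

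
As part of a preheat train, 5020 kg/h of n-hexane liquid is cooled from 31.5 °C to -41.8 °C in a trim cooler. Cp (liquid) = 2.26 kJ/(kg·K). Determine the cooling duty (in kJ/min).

Q = ṁ·Cp·ΔT = 5020 × 2.26 × (-41.8 − 31.5) = -831600 kJ/h
Converting: 831600 / 3600 s = 231 kW
Cooling duty = 13860 kJ/min

Q_c = 13900 kJ/min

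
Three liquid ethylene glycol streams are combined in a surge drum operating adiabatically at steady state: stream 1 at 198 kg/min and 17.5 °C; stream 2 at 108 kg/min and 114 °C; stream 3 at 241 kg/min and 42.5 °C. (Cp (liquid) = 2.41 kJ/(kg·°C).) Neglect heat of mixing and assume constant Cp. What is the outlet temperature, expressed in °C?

No heat crosses the boundary, so H_out = H_in.
Σ ṁᵢCp,ᵢTᵢ = 198×2.41×17.5 + 108×2.41×114 + 241×2.41×42.5 = 62707
Σ ṁᵢCp,ᵢ = 198×2.41 + 108×2.41 + 241×2.41 = 1318.3
T_out = 62707 / 1318.3 = 47.568 °C

T_out = 47.6 °C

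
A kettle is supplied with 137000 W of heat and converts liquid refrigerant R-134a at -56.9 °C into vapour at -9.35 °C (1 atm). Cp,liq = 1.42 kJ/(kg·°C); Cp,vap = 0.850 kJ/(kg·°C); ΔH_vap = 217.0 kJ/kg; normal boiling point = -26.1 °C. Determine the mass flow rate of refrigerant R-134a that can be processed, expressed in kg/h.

Δh = 1.42×(-26.1−-56.9) + 217.0 + 0.850×(-9.35−-26.1) = 274.97 kJ/kg
Q = 137000 W = 137 kJ/s = 493200 kJ/h
ṁ = Q/Δh = 493200 / 274.97 = 1793.6 kg/h

ṁ = 1790 kg/h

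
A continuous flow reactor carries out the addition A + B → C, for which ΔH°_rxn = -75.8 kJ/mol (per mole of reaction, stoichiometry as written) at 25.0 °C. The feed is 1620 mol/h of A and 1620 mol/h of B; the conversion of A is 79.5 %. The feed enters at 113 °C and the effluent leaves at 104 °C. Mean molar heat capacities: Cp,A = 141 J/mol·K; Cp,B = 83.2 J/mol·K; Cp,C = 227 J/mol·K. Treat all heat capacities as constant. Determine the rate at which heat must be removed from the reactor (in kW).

Extent of reaction ξ = 0.795 × 1620 = 1287.9 mol/h
Reaction term: ξ·ΔH°_rxn = 1287.9 × -75.8 = -97623 kJ/h
Sensible, feed 113→25 °C: -31962 kJ/h
Outlet flows (mol/h): A 332.1, B 332.1, C 1287.9
Sensible, products 25→104 °C: 28978 kJ/h
Q = ΔH = -100610 kJ/h = -27.946 kW
Heat removed = 27.946 kW

Q_out = 27.9 kW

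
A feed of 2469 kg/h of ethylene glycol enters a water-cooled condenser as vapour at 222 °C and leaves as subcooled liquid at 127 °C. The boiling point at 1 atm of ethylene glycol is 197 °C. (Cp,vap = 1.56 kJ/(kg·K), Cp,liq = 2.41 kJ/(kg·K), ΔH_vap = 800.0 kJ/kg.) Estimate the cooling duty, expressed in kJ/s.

vapour 222→197 °C: -39 kJ/kg
condensation at 197 °C: -800 kJ/kg
liquid 197→127 °C: -168.7 kJ/kg
Δh = -39 + -800 + -168.7 = -1007.7 kJ/kg
Q = ṁ·Δh = 2469 kg/h × -1007.7 kJ/kg = -2.488e+06 kJ/h
|Q| = 691.11 kW

Q_c = 691 kJ/s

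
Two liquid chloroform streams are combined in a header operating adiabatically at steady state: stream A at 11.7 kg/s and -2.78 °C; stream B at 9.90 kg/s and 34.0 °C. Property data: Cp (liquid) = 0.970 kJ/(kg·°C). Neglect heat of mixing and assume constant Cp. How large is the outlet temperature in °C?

T_out = 14.1 °C

Energy balance with Q = 0: Σ ṁᵢCp,ᵢ(T_out − Tᵢ) = 0
T_out = Σ ṁᵢCp,ᵢTᵢ / Σ ṁᵢCp,ᵢ
      = 294.95 / 20.952 = 14.078 °C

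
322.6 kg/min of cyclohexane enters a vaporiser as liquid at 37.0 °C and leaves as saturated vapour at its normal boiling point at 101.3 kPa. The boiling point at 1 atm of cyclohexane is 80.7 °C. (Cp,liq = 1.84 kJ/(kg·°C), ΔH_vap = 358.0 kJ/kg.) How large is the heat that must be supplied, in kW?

liquid 37.0→80.7 °C: 80.408 kJ/kg
vaporisation at 80.7 °C: 358 kJ/kg
Δh = 80.408 + 358 = 438.41 kJ/kg
Q = ṁ·Δh = 322.6 kg/min × 438.41 kJ/kg = 141430 kJ/min
|Q| = 2357.2 kW

Q = 2360 kW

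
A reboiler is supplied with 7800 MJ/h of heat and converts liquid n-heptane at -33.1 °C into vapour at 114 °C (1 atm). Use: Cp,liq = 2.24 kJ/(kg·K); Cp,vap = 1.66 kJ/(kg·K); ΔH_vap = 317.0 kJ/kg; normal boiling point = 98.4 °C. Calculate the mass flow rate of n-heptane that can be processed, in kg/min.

Δh = 2.24×(98.4−-33.1) + 317.0 + 1.66×(114−98.4) = 637.46 kJ/kg
Q = 7800 MJ/h = 2166.7 kJ/s = 130000 kJ/min
ṁ = Q/Δh = 130000 / 637.46 = 203.94 kg/min

ṁ = 204 kg/min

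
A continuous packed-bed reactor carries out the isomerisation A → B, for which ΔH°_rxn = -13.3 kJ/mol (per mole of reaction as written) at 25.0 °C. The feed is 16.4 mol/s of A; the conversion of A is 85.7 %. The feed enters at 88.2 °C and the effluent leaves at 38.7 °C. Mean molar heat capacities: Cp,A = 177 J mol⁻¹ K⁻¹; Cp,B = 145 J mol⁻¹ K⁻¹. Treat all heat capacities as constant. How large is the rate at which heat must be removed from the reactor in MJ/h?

Q_out = 1210 MJ/h

Extent of reaction ξ = 0.857 × 16.4 = 14.055 mol/s
Reaction term: ξ·ΔH°_rxn = 14.055 × -13.3 = -186.93 kJ/s
Sensible, feed 88.2→25 °C: -183.46 kJ/s
Outlet flows (mol/s): A 2.3452, B 14.055
Sensible, products 25→38.7 °C: 33.607 kJ/s
Q = ΔH = -336.78 kJ/s = -336.78 kW
Heat removed = 1212.4 MJ/h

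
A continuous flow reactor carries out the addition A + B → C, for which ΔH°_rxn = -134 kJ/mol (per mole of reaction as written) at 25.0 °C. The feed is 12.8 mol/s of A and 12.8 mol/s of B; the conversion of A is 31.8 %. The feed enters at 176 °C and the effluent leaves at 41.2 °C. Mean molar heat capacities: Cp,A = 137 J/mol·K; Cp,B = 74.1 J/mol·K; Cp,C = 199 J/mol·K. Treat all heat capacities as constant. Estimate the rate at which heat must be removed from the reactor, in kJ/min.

Extent of reaction ξ = 0.318 × 12.8 = 4.0704 mol/s
Reaction term: ξ·ΔH°_rxn = 4.0704 × -134 = -545.43 kJ/s
Sensible, feed 176→25 °C: -408.01 kJ/s
Outlet flows (mol/s): A 8.7296, B 8.7296, C 4.0704
Sensible, products 25→41.2 °C: 42.976 kJ/s
Q = ΔH = -910.47 kJ/s = -910.47 kW
Heat removed = 54628 kJ/min

Q_out = 54600 kJ/min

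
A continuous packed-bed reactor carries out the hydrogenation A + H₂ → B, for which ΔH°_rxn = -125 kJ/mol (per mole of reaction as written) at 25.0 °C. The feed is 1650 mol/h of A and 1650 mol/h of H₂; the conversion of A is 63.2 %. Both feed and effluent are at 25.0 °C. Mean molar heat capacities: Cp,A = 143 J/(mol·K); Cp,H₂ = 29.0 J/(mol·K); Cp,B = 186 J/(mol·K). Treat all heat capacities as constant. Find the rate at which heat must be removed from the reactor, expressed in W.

Q_out = 36200 W

Extent of reaction ξ = 0.632 × 1650 = 1042.8 mol/h
Reaction term: ξ·ΔH°_rxn = 1042.8 × -125 = -130350 kJ/h
Q = ΔH = -130350 kJ/h = -36.208 kW
Heat removed = 36208 W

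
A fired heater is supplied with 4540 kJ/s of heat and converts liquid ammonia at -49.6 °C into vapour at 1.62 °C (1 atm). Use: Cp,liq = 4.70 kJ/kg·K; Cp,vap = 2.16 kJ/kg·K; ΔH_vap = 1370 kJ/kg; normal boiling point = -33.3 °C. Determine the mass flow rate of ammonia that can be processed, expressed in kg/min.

ṁ = 179 kg/min

Δh = 4.70×(-33.3−-49.6) + 1370 + 2.16×(1.62−-33.3) = 1522 kJ/kg
Q = 4540 kJ/s = 4540 kJ/s = 272400 kJ/min
ṁ = Q/Δh = 272400 / 1522 = 178.97 kg/min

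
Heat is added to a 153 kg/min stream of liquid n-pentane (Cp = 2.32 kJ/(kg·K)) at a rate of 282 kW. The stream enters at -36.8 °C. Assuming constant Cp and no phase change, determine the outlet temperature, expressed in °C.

Q = 282 kW = 16920 kJ/min
ΔT = Q/(ṁ·Cp) = 16920/(153×2.32) = 47.667 K
T_out = -36.8 + 47.667 = 10.867 °C

T_out = 10.9 °C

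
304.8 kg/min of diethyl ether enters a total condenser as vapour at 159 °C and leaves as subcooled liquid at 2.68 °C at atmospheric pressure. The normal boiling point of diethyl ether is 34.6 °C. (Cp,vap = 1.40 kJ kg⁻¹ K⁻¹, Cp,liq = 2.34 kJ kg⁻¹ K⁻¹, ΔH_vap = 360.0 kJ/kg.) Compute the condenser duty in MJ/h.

Q_c = 11100 MJ/h

vapour 159→34.6 °C: -174.16 kJ/kg
condensation at 34.6 °C: -360 kJ/kg
liquid 34.6→2.68 °C: -74.693 kJ/kg
Δh = -174.16 + -360 + -74.693 = -608.85 kJ/kg
Q = ṁ·Δh = 304.8 kg/min × -608.85 kJ/kg = -185580 kJ/min
|Q| = 3093 kW = 11135 MJ/h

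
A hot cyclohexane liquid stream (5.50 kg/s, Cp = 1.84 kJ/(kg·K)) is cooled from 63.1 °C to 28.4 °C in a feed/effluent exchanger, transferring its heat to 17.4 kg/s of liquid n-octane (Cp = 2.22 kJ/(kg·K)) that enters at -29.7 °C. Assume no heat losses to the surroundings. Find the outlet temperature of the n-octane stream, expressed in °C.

Heat released by hot stream: Q = 5.50 × 1.84 × (63.1 − 28.4) = 351.16 kJ/s
Energy balance on cold side (adiabatic exchanger): Q = ṁ_c·Cp_c·(T_c,out − T_c,in)
T_c,out = -29.7 + 351.16/(17.4 × 2.22) = -20.609 °C

T_c,out = -20.6 °C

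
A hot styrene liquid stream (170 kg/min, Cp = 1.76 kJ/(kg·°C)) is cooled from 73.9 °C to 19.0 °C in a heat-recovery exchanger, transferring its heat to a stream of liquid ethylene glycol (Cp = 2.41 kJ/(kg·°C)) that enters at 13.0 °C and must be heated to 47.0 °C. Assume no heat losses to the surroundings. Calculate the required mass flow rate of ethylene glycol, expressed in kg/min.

ṁ_c = 200 kg/min

Heat released by hot stream: Q = 170 × 1.76 × (73.9 − 19.0) = 16426 kJ/min
Energy balance on cold side (adiabatic exchanger): Q = ṁ_c·Cp_c·(T_c,out − T_c,in)
ṁ_c = 16426 / [2.41 × (47.0 − 13.0)] = 200.46 kg/min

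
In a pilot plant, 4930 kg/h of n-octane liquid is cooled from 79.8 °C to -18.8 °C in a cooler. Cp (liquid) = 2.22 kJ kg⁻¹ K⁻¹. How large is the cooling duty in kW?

Q_c = 300 kW

Q = ṁ·Cp·ΔT = 4930 × 2.22 × (-18.8 − 79.8) = -1.0791e+06 kJ/h
Converting: 1.0791e+06 / 3600 s = 299.76 kW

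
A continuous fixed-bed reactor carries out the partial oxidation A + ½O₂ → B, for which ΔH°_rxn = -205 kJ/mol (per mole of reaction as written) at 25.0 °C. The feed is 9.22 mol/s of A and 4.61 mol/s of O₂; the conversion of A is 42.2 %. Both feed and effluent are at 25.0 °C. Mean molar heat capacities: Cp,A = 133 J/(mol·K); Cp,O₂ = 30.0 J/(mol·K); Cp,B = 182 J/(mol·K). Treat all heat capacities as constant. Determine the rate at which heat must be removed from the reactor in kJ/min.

Extent of reaction ξ = 0.422 × 9.22 = 3.8908 mol/s
Reaction term: ξ·ΔH°_rxn = 3.8908 × -205 = -797.62 kJ/s
Q = ΔH = -797.62 kJ/s = -797.62 kW
Heat removed = 47857 kJ/min

Q_out = 47900 kJ/min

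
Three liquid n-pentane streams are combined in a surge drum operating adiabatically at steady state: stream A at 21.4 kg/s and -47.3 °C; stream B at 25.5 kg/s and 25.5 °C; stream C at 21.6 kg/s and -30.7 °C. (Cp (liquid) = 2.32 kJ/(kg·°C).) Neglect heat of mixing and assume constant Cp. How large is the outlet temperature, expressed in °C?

Adiabatic, steady state ⇒ Σ ṁᵢCp,ᵢ(T_out − Tᵢ) = 0
T_out = Σ ṁᵢCp,ᵢTᵢ / Σ ṁᵢCp,ᵢ
      = -2378.2 / 158.92 = -14.965 °C

T_out = -15.0 °C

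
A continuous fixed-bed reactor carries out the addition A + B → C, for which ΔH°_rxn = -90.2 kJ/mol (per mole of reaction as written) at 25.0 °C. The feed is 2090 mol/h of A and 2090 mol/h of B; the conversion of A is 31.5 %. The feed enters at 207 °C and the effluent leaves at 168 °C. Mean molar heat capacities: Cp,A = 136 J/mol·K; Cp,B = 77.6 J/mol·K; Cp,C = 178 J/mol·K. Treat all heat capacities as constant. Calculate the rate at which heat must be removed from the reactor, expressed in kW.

Extent of reaction ξ = 0.315 × 2090 = 658.35 mol/h
Reaction term: ξ·ΔH°_rxn = 658.35 × -90.2 = -59383 kJ/h
Sensible, feed 207→25 °C: -81249 kJ/h
Outlet flows (mol/h): A 1431.7, B 1431.7, C 658.35
Sensible, products 25→168 °C: 60487 kJ/h
Q = ΔH = -80145 kJ/h = -22.263 kW
Heat removed = 22.263 kW

Q_out = 22.3 kW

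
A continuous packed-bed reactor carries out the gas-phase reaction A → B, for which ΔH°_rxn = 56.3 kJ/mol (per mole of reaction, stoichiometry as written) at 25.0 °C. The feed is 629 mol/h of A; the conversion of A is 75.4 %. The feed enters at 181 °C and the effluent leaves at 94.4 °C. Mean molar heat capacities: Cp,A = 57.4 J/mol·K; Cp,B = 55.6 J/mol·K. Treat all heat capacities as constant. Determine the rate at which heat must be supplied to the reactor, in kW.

Extent of reaction ξ = 0.754 × 629 = 474.27 mol/h
Reaction term: ξ·ΔH°_rxn = 474.27 × 56.3 = 26701 kJ/h
Sensible, feed 181→25 °C: -5632.3 kJ/h
Outlet flows (mol/h): A 154.73, B 474.27
Sensible, products 25→94.4 °C: 2446.4 kJ/h
Q = ΔH = 23515 kJ/h = 6.532 kW
Heat supplied = 6.532 kW

Q_in = 6.53 kW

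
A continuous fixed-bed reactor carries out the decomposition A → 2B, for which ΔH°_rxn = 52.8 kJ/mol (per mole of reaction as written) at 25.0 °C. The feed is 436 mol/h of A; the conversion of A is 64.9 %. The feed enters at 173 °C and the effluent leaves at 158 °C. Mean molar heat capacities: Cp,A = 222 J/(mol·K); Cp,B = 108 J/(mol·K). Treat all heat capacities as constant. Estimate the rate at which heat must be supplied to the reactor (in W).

Q_in = 3680 W

Extent of reaction ξ = 0.649 × 436 = 282.96 mol/h
Reaction term: ξ·ΔH°_rxn = 282.96 × 52.8 = 14940 kJ/h
Sensible, feed 173→25 °C: -14325 kJ/h
Outlet flows (mol/h): A 153.04, B 565.93
Sensible, products 25→158 °C: 12648 kJ/h
Q = ΔH = 13263 kJ/h = 3.6841 kW
Heat supplied = 3684.1 W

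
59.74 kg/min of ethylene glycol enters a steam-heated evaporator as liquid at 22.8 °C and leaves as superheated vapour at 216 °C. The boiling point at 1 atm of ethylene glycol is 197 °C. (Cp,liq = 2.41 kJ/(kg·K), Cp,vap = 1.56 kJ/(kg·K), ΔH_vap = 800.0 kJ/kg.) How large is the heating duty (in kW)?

liquid 22.8→197 °C: 419.82 kJ/kg
vaporisation at 197 °C: 800 kJ/kg
vapour 197→216 °C: 29.64 kJ/kg
Δh = 419.82 + 800 + 29.64 = 1249.5 kJ/kg
Q = ṁ·Δh = 59.74 kg/min × 1249.5 kJ/kg = 74643 kJ/min
|Q| = 1244 kW

Q = 1240 kW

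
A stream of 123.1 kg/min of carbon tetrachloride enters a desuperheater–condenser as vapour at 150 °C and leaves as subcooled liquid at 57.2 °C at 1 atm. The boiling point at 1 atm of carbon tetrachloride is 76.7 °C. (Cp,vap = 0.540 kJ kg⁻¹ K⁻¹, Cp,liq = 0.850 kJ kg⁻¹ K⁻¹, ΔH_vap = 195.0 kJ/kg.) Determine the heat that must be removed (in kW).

vapour 150→76.7 °C: -39.582 kJ/kg
condensation at 76.7 °C: -195 kJ/kg
liquid 76.7→57.2 °C: -16.575 kJ/kg
Δh = -39.582 + -195 + -16.575 = -251.16 kJ/kg
Q = ṁ·Δh = 123.1 kg/min × -251.16 kJ/kg = -30917 kJ/min
|Q| = 515.29 kW

Q_c = 515 kW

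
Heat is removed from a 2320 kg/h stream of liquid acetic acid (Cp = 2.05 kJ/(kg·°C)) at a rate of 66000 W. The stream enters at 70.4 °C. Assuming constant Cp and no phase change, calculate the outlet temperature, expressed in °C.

Q = 66000 W = 237600 kJ/h
ΔT = Q/(ṁ·Cp) = 237600/(2320×2.05) = 49.958 K
T_out = 70.4 − 49.958 = 20.442 °C

T_out = 20.4 °C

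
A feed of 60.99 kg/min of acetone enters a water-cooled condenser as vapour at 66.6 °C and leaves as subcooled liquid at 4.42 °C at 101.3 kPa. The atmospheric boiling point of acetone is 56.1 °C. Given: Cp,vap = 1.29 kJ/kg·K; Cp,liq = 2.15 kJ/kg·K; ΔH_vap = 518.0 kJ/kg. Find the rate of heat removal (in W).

Q_c = 653000 W

vapour 66.6→56.1 °C: -13.545 kJ/kg
condensation at 56.1 °C: -518 kJ/kg
liquid 56.1→4.42 °C: -111.11 kJ/kg
Δh = -13.545 + -518 + -111.11 = -642.66 kJ/kg
Q = ṁ·Δh = 60.99 kg/min × -642.66 kJ/kg = -39196 kJ/min
|Q| = 653.26 kW = 653260 W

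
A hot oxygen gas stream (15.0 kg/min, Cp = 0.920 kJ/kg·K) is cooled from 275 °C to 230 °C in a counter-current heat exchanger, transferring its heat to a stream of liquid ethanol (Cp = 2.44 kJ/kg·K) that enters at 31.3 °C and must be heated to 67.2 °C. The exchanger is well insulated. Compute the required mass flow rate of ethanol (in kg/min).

ṁ_c = 7.09 kg/min

Heat released by hot stream: Q = 15.0 × 0.920 × (275 − 230) = 621 kJ/min
Energy balance on cold side (adiabatic exchanger): Q = ṁ_c·Cp_c·(T_c,out − T_c,in)
ṁ_c = 621 / [2.44 × (67.2 − 31.3)] = 7.0894 kg/min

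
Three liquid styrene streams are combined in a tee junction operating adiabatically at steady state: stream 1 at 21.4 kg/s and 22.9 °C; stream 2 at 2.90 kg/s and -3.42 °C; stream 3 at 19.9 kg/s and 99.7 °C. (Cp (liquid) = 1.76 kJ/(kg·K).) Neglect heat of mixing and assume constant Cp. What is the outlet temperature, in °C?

T_out = 55.8 °C

Energy balance with Q = 0: Σ ṁᵢCp,ᵢ(T_out − Tᵢ) = 0
T_out = Σ ṁᵢCp,ᵢTᵢ / Σ ṁᵢCp,ᵢ
      = 4336.9 / 77.792 = 55.75 °C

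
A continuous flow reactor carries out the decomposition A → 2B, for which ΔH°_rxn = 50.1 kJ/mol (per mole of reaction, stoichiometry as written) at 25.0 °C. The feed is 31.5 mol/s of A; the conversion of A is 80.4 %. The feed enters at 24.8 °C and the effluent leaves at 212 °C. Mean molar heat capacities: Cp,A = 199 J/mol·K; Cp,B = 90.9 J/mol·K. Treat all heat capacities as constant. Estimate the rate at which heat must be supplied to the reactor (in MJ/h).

Extent of reaction ξ = 0.804 × 31.5 = 25.326 mol/s
Reaction term: ξ·ΔH°_rxn = 25.326 × 50.1 = 1268.8 kJ/s
Sensible, feed 24.8→25 °C: 1.2537 kJ/s
Outlet flows (mol/s): A 6.174, B 50.652
Sensible, products 25→212 °C: 1090.8 kJ/s
Q = ΔH = 2360.8 kJ/s = 2360.8 kW
Heat supplied = 8499 MJ/h

Q_in = 8500 MJ/h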